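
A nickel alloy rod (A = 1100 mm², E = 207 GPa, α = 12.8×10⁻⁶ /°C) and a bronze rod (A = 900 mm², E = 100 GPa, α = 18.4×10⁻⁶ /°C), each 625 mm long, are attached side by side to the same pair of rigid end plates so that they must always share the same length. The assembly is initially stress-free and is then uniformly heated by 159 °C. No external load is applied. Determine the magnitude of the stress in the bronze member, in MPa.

σ ≈ 63.8 MPa (compressive)

The bronze has the larger α, so on heating it would change length more than the nickel alloy if both were free. The rigid plates force a common final length, so the bronze is put into compression and the nickel alloy into tension, with equal and opposite forces P (no external load).
Compatibility of the two members (thermal + elastic change equal): (α₁ − α₂)ΔT = P·[1/(A₁E₁) + 1/(A₂E₂)].
|α₁ − α₂|·ΔT = 5.6×10⁻⁶ × 159 = 0.0008904.
1/(A₁E₁) + 1/(A₂E₂) = 1/(1100×207×10³) + 1/(900×100×10³) = 1.55×10⁻⁸ N⁻¹.
So P = 0.0008904 / 1.55×10⁻⁸ = 57.43 kN.
σ_{bronze} = P/A₂ = 57430/900 = 63.82 MPa, compressive.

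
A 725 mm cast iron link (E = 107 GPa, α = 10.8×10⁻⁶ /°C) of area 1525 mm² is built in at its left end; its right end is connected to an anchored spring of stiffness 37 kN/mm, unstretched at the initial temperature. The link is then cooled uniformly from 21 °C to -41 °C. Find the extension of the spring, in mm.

Free thermal contraction: δ_free = αΔT L = 10.8×10⁻⁶ × 62 × 725 = 0.4855 mm.
With a force P in the spring, the elastic change of the link is PL/(AE) and that of the spring is P/k; compatibility requires their sum to equal δ_free.
So P = δ_free / [L/(AE) + 1/k] = 0.4855 / [ 725/(1525×107×10³) + 1/(37×10³) ].
P = 0.4855 / 3.147×10⁻⁵ = 15430 N.
Spring extension = P/k = 15430/(37×10³) = 0.4169 mm.

δ ≈ 0.417 mm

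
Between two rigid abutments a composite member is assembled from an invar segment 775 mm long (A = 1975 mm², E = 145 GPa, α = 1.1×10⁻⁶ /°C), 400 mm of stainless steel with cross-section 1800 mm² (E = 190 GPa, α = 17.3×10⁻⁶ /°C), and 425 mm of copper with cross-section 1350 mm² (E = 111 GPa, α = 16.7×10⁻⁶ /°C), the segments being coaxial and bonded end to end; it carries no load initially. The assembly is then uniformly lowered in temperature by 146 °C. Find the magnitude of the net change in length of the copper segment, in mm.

If the supports were absent, the total length change would be Σ αᵢΔT Lᵢ = 1.1×10⁻⁶×146×775 + 17.3×10⁻⁶×146×400 + 16.7×10⁻⁶×146×425 = 2.171 mm.
The walls prevent any net length change, so an axial force P (same in every segment) develops. Compatibility: P · Σ Lᵢ/(AᵢEᵢ) = δ_free.
Σ Lᵢ/(AᵢEᵢ) = 775/(1975×145×10³) + 400/(1800×190×10³) + 425/(1350×111×10³) = 6.712×10⁻⁶ mm/N.
P = 2.171 / 6.712×10⁻⁶ = 323500 N = 323.5 kN, tensile.
For the copper segment, free thermal change = 16.7×10⁻⁶×146×425 = 1.036 mm and elastic change from P = 323500×425/(1350×111×10³) = 0.9174 mm; these oppose, so the net change is 0.119 mm (segment shortens).

|ΔL| ≈ 0.119 mm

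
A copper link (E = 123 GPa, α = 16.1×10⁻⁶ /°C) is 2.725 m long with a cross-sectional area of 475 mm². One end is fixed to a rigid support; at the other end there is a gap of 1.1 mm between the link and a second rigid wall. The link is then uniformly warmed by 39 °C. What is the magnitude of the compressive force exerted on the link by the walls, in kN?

P ≈ 13.1 kN

Free thermal elongation = αΔT L = 16.1×10⁻⁶ × 39 × 2725 = 1.711 mm.
This exceeds the 1.1 mm gap, so the wall pushes back. The portion of expansion that must be recovered elastically is δ_free − gap = 1.711 − 1.1 = 0.611 mm.
Compatibility: PL/(AE) = 0.611 mm, so σ = P/A = E × (0.611/2725) = 27.58 MPa.
Force on the wall = σA = 27.58 × 475 mm² = 13.1 kN.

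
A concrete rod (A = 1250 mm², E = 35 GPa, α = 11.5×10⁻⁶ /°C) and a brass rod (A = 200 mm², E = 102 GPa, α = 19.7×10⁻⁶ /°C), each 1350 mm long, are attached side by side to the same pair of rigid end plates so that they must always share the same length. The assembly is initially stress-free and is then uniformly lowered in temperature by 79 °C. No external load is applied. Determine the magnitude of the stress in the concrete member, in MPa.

Equilibrium of a rigid end plate with no external load gives equal and opposite internal forces ±P in the two members. Since α_{brass} > α_{concrete}, cooling drives the brass into tension and the concrete into compression.
Compatibility of the two members (thermal + elastic change equal): (α₁ − α₂)ΔT = P·[1/(A₁E₁) + 1/(A₂E₂)].
|α₁ − α₂|·ΔT = 8.2×10⁻⁶ × 79 = 0.0006478.
1/(A₁E₁) + 1/(A₂E₂) = 1/(1250×35×10³) + 1/(200×102×10³) = 7.188×10⁻⁸ N⁻¹.
So P = 0.0006478 / 7.188×10⁻⁸ = 9.013 kN.
σ_{concrete} = P/A₁ = 9013/1250 = 7.21 MPa, compressive.

σ ≈ 7.21 MPa (compressive)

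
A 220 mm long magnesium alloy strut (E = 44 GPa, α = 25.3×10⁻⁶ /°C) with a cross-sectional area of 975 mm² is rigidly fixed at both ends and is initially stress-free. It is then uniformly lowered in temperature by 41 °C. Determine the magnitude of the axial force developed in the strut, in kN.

P ≈ 44.5 kN (tensile)

The ends cannot move, so σ = EαΔT = 44×10³ × 25.3×10⁻⁶ × 41 = 45.64 MPa.
P = AEαΔT = 975 × 44×10³ × 25.3×10⁻⁶ × 41 = 44.5 kN (tensile).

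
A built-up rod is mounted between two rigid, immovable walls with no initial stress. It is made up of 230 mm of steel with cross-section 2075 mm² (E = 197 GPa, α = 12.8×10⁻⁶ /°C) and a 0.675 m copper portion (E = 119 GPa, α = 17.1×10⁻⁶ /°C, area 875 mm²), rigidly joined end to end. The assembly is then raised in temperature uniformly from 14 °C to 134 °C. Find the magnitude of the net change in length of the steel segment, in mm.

With the walls removed the bar would change length by δ_free = Σ αᵢΔT Lᵢ = 12.8×10⁻⁶×120×230 + 17.1×10⁻⁶×120×675 = 1.738 mm.
Since the ends are fixed, an axial force P builds up, equal in every segment, with P · Σ Lᵢ/(AᵢEᵢ) = δ_free.
Σ Lᵢ/(AᵢEᵢ) = 230/(2075×197×10³) + 675/(875×119×10³) = 7.045×10⁻⁶ mm/N.
So P = 1.738 / 7.045×10⁻⁶ = 246.7 kN, compressive.
For the steel segment, free thermal change = 12.8×10⁻⁶×120×230 = 0.3533 mm and elastic change from P = 246700×230/(2075×197×10³) = 0.1388 mm; these oppose, so the net change is 0.214 mm (segment lengthens).

|ΔL| ≈ 0.214 mm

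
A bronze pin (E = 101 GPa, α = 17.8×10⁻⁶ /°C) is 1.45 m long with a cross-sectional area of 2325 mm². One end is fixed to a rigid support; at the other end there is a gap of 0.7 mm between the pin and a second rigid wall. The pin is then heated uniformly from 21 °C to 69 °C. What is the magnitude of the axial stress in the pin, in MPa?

If the wall were absent the pin would grow by αΔT L = 17.8×10⁻⁶ × 48 × 1450 = 1.239 mm.
This exceeds the 0.7 mm gap, so the wall pushes back. The portion of expansion that must be recovered elastically is δ_free − gap = 1.239 − 0.7 = 0.5389 mm.
So σ = E(δ_free − g)/L = 101×10³ × 0.5389/1450 = 37.54 MPa.

σ ≈ 37.5 MPa (compressive)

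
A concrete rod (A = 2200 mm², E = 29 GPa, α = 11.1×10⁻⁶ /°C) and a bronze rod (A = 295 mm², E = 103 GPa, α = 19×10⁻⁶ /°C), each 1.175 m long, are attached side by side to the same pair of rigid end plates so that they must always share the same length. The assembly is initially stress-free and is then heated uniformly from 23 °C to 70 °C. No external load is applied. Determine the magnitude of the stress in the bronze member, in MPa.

The bronze has the larger α, so on heating it would change length more than the concrete if both were free. The rigid plates force a common final length, so the bronze is put into compression and the concrete into tension, with equal and opposite forces P (no external load).
Setting the final lengths equal and cancelling L: (α₁ − α₂)ΔT = P/(A₁E₁) + P/(A₂E₂).
|α₁ − α₂|·ΔT = 7.9×10⁻⁶ × 47 = 0.0003713.
1/(A₁E₁) + 1/(A₂E₂) = 1/(2200×29×10³) + 1/(295×103×10³) = 4.858×10⁻⁸ N⁻¹.
P = 0.0003713 / 4.858×10⁻⁸ = 7642 N = 7.642 kN.
σ_{bronze} = P/A₂ = 7642/295 = 25.91 MPa, compressive.

σ ≈ 25.9 MPa (compressive)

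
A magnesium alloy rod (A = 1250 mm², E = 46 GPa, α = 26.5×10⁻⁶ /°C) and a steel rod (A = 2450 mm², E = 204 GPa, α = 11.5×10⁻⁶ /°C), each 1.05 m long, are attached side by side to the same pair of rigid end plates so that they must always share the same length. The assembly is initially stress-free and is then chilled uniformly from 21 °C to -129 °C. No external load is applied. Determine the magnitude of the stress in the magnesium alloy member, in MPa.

σ ≈ 92.8 MPa (tensile)

Equilibrium of a rigid end plate with no external load gives equal and opposite internal forces ±P in the two members. Since α_{magnesium alloy} > α_{steel}, cooling drives the magnesium alloy into tension and the steel into compression.
Compatibility of the two members (thermal + elastic change equal): (α₁ − α₂)ΔT = P·[1/(A₁E₁) + 1/(A₂E₂)].
|α₁ − α₂|·ΔT = 15×10⁻⁶ × 150 = 0.00225.
1/(A₁E₁) + 1/(A₂E₂) = 1/(1250×46×10³) + 1/(2450×204×10³) = 1.939×10⁻⁸ N⁻¹.
So P = 0.00225 / 1.939×10⁻⁸ = 116 kN.
σ_{magnesium alloy} = P/A₁ = 116000/1250 = 92.82 MPa, tensile.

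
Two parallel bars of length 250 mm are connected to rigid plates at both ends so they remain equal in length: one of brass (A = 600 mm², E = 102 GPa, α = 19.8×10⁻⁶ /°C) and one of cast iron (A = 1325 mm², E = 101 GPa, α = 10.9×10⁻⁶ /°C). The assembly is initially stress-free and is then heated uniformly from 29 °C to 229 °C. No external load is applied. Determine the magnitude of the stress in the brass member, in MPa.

σ ≈ 125 MPa (compressive)

The brass has the larger α, so on heating it would change length more than the cast iron if both were free. The rigid plates force a common final length, so the brass is put into compression and the cast iron into tension, with equal and opposite forces P (no external load).
Compatibility of the two members (thermal + elastic change equal): (α₁ − α₂)ΔT = P·[1/(A₁E₁) + 1/(A₂E₂)].
|α₁ − α₂|·ΔT = 8.9×10⁻⁶ × 200 = 0.00178.
1/(A₁E₁) + 1/(A₂E₂) = 1/(600×102×10³) + 1/(1325×101×10³) = 2.381×10⁻⁸ N⁻¹.
P = 0.00178 / 2.381×10⁻⁸ = 74750 N = 74.75 kN.
σ_{brass} = P/A₁ = 74750/600 = 124.6 MPa, compressive.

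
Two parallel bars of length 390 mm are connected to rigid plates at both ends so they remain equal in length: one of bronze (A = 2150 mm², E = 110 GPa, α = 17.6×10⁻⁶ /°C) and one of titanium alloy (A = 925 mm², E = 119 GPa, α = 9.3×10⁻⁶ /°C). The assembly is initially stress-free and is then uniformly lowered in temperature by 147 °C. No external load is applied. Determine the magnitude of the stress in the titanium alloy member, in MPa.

σ ≈ 99.1 MPa (compressive)

The bronze has the larger α, so on cooling it would change length more than the titanium alloy if both were free. The rigid plates force a common final length, so the bronze is put into tension and the titanium alloy into compression, with equal and opposite forces P (no external load).
Setting the final lengths equal and cancelling L: (α₁ − α₂)ΔT = P/(A₁E₁) + P/(A₂E₂).
|α₁ − α₂|·ΔT = 8.3×10⁻⁶ × 147 = 0.00122.
1/(A₁E₁) + 1/(A₂E₂) = 1/(2150×110×10³) + 1/(925×119×10³) = 1.331×10⁻⁸ N⁻¹.
P = 0.00122 / 1.331×10⁻⁸ = 91650 N = 91.65 kN.
σ_{titanium alloy} = P/A₂ = 91650/925 = 99.08 MPa, compressive.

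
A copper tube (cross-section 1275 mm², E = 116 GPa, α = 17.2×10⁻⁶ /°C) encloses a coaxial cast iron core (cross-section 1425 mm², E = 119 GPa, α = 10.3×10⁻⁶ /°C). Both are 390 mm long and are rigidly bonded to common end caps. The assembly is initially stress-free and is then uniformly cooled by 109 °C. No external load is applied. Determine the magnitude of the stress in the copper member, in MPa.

Equilibrium of a rigid end plate with no external load gives equal and opposite internal forces ±P in the two members. Since α_{copper} > α_{cast iron}, cooling drives the copper into tension and the cast iron into compression.
Compatibility of the two members (thermal + elastic change equal): (α₁ − α₂)ΔT = P·[1/(A₁E₁) + 1/(A₂E₂)].
|α₁ − α₂|·ΔT = 6.9×10⁻⁶ × 109 = 0.0007521.
1/(A₁E₁) + 1/(A₂E₂) = 1/(1275×116×10³) + 1/(1425×119×10³) = 1.266×10⁻⁸ N⁻¹.
So P = 0.0007521 / 1.266×10⁻⁸ = 59.41 kN.
σ_{copper} = P/A₁ = 59410/1275 = 46.6 MPa, tensile.

σ ≈ 46.6 MPa (tensile)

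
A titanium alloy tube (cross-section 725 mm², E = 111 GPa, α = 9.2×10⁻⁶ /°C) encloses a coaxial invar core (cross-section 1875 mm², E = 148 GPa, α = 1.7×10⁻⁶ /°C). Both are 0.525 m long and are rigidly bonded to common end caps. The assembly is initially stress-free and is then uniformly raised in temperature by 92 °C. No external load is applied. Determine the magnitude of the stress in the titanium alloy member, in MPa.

Both members must finish at the same length. With the larger α, the titanium alloy tends to over-expand; the plates restrain it, putting the titanium alloy in compression and the invar in tension. With no external load the two internal forces are equal and opposite, magnitude P.
Setting the final lengths equal and cancelling L: (α₁ − α₂)ΔT = P/(A₁E₁) + P/(A₂E₂).
|α₁ − α₂|·ΔT = 7.5×10⁻⁶ × 92 = 0.00069.
1/(A₁E₁) + 1/(A₂E₂) = 1/(725×111×10³) + 1/(1875×148×10³) = 1.603×10⁻⁸ N⁻¹.
P = 0.00069 / 1.603×10⁻⁸ = 43040 N = 43.04 kN.
σ_{titanium alloy} = P/A₁ = 43040/725 = 59.37 MPa, compressive.

σ ≈ 59.4 MPa (compressive)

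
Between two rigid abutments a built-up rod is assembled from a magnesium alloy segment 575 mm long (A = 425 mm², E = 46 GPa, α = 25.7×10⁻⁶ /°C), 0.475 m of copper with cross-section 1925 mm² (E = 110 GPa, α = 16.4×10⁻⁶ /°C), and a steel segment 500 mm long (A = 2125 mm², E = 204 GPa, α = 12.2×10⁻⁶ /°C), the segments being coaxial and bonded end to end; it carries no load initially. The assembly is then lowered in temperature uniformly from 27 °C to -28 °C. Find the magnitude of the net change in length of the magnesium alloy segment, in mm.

Free thermal contraction of the whole bar: Σ αᵢΔT Lᵢ = 25.7×10⁻⁶×55×575 + 16.4×10⁻⁶×55×475 + 12.2×10⁻⁶×55×500 = 1.577 mm.
The rigid supports impose zero overall length change; the single axial force P common to all segments must satisfy P Σ Lᵢ/(AᵢEᵢ) = δ_free.
The series flexibility is Σ Lᵢ/(AᵢEᵢ) = 575/(425×46×10³) + 475/(1925×110×10³) + 500/(2125×204×10³) = 3.281×10⁻⁵ mm/N.
So P = 1.577 / 3.281×10⁻⁵ = 48.06 kN, tensile.
For the magnesium alloy segment, free thermal change = 25.7×10⁻⁶×55×575 = 0.8128 mm and elastic change from P = 48060×575/(425×46×10³) = 1.413 mm; these oppose, so the net change is 0.601 mm (segment lengthens).

|ΔL| ≈ 0.601 mm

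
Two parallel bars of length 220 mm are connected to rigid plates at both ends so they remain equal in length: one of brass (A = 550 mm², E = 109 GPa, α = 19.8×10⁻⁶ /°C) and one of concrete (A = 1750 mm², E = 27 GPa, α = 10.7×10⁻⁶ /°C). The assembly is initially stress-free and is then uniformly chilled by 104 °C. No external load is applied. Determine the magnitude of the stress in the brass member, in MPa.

σ ≈ 45.5 MPa (tensile)

The brass has the larger α, so on cooling it would change length more than the concrete if both were free. The rigid plates force a common final length, so the brass is put into tension and the concrete into compression, with equal and opposite forces P (no external load).
Equating the net (thermal + elastic) strains gives |α₁ − α₂|·ΔT = P·[1/(A₁E₁) + 1/(A₂E₂)].
|α₁ − α₂|·ΔT = 9.1×10⁻⁶ × 104 = 0.0009464.
1/(A₁E₁) + 1/(A₂E₂) = 1/(550×109×10³) + 1/(1750×27×10³) = 3.784×10⁻⁸ N⁻¹.
So P = 0.0009464 / 3.784×10⁻⁸ = 25.01 kN.
σ_{brass} = P/A₁ = 25010/550 = 45.47 MPa, tensile.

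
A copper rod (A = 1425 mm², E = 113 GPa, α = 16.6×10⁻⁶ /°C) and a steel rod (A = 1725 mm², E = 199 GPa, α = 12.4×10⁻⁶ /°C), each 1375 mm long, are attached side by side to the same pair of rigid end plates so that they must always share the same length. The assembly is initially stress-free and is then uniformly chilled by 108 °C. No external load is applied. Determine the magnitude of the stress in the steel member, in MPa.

Both members must finish at the same length. With the larger α, the copper tends to over-contract; the plates restrain it, putting the copper in tension and the steel in compression. With no external load the two internal forces are equal and opposite, magnitude P.
Setting the final lengths equal and cancelling L: (α₁ − α₂)ΔT = P/(A₁E₁) + P/(A₂E₂).
|α₁ − α₂|·ΔT = 4.2×10⁻⁶ × 108 = 0.0004536.
1/(A₁E₁) + 1/(A₂E₂) = 1/(1425×113×10³) + 1/(1725×199×10³) = 9.123×10⁻⁹ N⁻¹.
P = 0.0004536 / 9.123×10⁻⁹ = 49720 N = 49.72 kN.
σ_{steel} = P/A₂ = 49720/1725 = 28.82 MPa, compressive.

σ ≈ 28.8 MPa (compressive)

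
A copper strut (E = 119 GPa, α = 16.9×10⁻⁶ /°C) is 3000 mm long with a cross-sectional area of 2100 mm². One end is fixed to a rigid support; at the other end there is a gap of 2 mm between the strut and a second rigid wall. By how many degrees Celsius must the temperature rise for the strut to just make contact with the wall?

The gap closes when αΔT L = 2 mm, since the strut is still unstressed at that instant.
ΔT = 2 / (16.9×10⁻⁶ × 3000) = 39.45 °C.

ΔT ≈ 39.4 °C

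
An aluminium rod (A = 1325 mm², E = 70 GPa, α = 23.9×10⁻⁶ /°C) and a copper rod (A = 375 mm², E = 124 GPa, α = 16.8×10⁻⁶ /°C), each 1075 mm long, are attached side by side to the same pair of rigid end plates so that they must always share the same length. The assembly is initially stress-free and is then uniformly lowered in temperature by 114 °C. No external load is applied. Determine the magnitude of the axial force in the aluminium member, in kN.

The aluminium has the larger α, so on cooling it would change length more than the copper if both were free. The rigid plates force a common final length, so the aluminium is put into tension and the copper into compression, with equal and opposite forces P (no external load).
Equating the net (thermal + elastic) strains gives |α₁ − α₂|·ΔT = P·[1/(A₁E₁) + 1/(A₂E₂)].
|α₁ − α₂|·ΔT = 7.1×10⁻⁶ × 114 = 0.0008094.
1/(A₁E₁) + 1/(A₂E₂) = 1/(1325×70×10³) + 1/(375×124×10³) = 3.229×10⁻⁸ N⁻¹.
So P = 0.0008094 / 3.229×10⁻⁸ = 25.07 kN.

P ≈ 25.1 kN (tensile in the aluminium)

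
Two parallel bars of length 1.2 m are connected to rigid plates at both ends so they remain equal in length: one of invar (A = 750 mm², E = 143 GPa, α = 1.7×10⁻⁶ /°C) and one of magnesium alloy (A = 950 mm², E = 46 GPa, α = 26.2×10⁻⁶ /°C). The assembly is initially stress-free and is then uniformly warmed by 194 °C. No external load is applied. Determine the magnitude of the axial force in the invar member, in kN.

P ≈ 148 kN (tensile in the invar)

The magnesium alloy has the larger α, so on heating it would change length more than the invar if both were free. The rigid plates force a common final length, so the magnesium alloy is put into compression and the invar into tension, with equal and opposite forces P (no external load).
Compatibility of the two members (thermal + elastic change equal): (α₁ − α₂)ΔT = P·[1/(A₁E₁) + 1/(A₂E₂)].
|α₁ − α₂|·ΔT = 24.5×10⁻⁶ × 194 = 0.004753.
1/(A₁E₁) + 1/(A₂E₂) = 1/(750×143×10³) + 1/(950×46×10³) = 3.221×10⁻⁸ N⁻¹.
P = 0.004753 / 3.221×10⁻⁸ = 147600 N = 147.6 kN.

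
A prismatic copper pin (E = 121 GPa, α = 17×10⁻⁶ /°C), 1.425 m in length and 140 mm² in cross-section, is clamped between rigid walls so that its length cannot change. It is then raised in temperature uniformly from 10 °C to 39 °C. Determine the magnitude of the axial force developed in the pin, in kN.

Full restraint means ε = 0, so the stress is σ = EαΔT = 121×10³ × 17×10⁻⁶ × 29 = 59.65 MPa.
P = AEαΔT = 140 × 121×10³ × 17×10⁻⁶ × 29 = 8.351 kN (compressive).

P ≈ 8.35 kN (compressive)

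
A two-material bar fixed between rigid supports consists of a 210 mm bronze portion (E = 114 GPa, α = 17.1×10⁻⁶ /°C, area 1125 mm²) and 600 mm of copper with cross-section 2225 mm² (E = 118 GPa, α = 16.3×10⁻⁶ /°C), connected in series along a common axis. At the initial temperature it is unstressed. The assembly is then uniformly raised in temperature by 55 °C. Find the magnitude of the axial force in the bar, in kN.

Free thermal expansion of the whole bar: Σ αᵢΔT Lᵢ = 17.1×10⁻⁶×55×210 + 16.3×10⁻⁶×55×600 = 0.7354 mm.
The walls prevent any net length change, so an axial force P (same in every segment) develops. Compatibility: P · Σ Lᵢ/(AᵢEᵢ) = δ_free.
Σ Lᵢ/(AᵢEᵢ) = 210/(1125×114×10³) + 600/(2225×118×10³) = 3.923×10⁻⁶ mm/N.
Hence P = δ_free / Σ(L/AE) = 0.7354/3.923×10⁻⁶ = 187.5 kN (compressive).

P ≈ 187 kN (compressive)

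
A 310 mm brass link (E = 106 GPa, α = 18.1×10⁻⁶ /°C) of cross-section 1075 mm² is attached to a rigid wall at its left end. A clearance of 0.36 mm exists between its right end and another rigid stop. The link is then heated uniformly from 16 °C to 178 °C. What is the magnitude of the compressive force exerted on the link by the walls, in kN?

P ≈ 202 kN

If the wall were absent the link would grow by αΔT L = 18.1×10⁻⁶ × 162 × 310 = 0.909 mm.
After closing the 0.36 mm clearance, 0.909 − 0.36 = 0.549 mm of expansion remains to be suppressed by the wall.
That suppressed elongation corresponds to σ = E·Δ/L = 106×10³ × 0.549/310 = 187.7 MPa.
Force on the wall = σA = 187.7 × 1075 mm² = 201.8 kN.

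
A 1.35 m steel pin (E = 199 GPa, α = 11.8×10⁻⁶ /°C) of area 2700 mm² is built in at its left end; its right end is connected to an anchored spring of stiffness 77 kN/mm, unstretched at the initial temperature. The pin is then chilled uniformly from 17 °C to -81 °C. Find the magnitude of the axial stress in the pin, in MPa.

If the spring were absent the pin would shorten by αΔT L = 11.8×10⁻⁶ × 98 × 1350 = 1.561 mm.
With a force P in the spring, the elastic change of the pin is PL/(AE) and that of the spring is P/k; compatibility requires their sum to equal δ_free.
P [ L/(AE) + 1/k ] = δ_free → P [ 1350/(2700×199×10³) + 1/(77×10³) ] = 1.561.
P = 1.561 / 1.55×10⁻⁵ = 100700 N.
σ = P/A = 100700/2700 = 37.3 MPa.

σ ≈ 37.3 MPa (tensile)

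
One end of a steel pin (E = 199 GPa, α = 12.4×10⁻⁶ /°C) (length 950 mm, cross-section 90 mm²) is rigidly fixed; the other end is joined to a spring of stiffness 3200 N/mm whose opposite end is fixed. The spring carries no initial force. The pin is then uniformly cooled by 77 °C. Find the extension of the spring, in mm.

δ ≈ 0.775 mm

The unrestrained thermal change is αΔT L = 12.4×10⁻⁶ × 77 × 950 = 0.9071 mm.
With a force P in the spring, the elastic change of the pin is PL/(AE) and that of the spring is P/k; compatibility requires their sum to equal δ_free.
So P = δ_free / [L/(AE) + 1/k] = 0.9071 / [ 950/(90×199×10³) + 1/(3200) ].
P = 0.9071 / 0.0003655 = 2481 N.
Spring extension = P/k = 2481/(3200) = 0.7754 mm.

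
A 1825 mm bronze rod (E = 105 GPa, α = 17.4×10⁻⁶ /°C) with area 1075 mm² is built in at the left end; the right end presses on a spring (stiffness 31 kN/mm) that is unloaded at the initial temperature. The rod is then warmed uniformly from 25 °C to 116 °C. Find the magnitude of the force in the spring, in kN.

P ≈ 59.7 kN

Free thermal expansion: δ_free = αΔT L = 17.4×10⁻⁶ × 91 × 1825 = 2.89 mm.
Let P be the compressive force at the spring. The rod shortens elastically by PL/(AE) and the spring compresses by P/k; together these equal δ_free.
P [ L/(AE) + 1/k ] = δ_free → P [ 1825/(1075×105×10³) + 1/(31×10³) ] = 2.89.
P = 2.89 / 4.843×10⁻⁵ = 59670 N.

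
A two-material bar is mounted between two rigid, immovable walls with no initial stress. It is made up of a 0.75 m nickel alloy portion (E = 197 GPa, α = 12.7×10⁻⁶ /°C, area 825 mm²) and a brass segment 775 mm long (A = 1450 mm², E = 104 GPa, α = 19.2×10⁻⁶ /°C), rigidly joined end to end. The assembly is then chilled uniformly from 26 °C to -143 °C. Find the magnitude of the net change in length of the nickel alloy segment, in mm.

With the walls removed the bar would change length by δ_free = Σ αᵢΔT Lᵢ = 12.7×10⁻⁶×169×750 + 19.2×10⁻⁶×169×775 = 4.124 mm.
Since the ends are fixed, an axial force P builds up, equal in every segment, with P · Σ Lᵢ/(AᵢEᵢ) = δ_free.
The series flexibility is Σ Lᵢ/(AᵢEᵢ) = 750/(825×197×10³) + 775/(1450×104×10³) = 9.754×10⁻⁶ mm/N.
P = 4.124 / 9.754×10⁻⁶ = 422800 N = 422.8 kN, tensile.
For the nickel alloy segment, free thermal change = 12.7×10⁻⁶×169×750 = 1.61 mm and elastic change from P = 422800×750/(825×197×10³) = 1.951 mm; these oppose, so the net change is 0.342 mm (segment lengthens).

|ΔL| ≈ 0.342 mm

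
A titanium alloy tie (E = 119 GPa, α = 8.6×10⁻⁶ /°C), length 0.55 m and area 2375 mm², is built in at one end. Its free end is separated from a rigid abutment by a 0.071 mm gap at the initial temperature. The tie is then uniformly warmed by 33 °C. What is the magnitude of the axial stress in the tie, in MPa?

σ ≈ 18.4 MPa (compressive)

Unrestrained expansion: δ_free = αΔT L = 8.6×10⁻⁶ × 33 × 550 = 0.1561 mm.
After closing the 0.071 mm clearance, 0.1561 − 0.071 = 0.08509 mm of expansion remains to be suppressed by the wall.
So σ = E(δ_free − g)/L = 119×10³ × 0.08509/550 = 18.41 MPa.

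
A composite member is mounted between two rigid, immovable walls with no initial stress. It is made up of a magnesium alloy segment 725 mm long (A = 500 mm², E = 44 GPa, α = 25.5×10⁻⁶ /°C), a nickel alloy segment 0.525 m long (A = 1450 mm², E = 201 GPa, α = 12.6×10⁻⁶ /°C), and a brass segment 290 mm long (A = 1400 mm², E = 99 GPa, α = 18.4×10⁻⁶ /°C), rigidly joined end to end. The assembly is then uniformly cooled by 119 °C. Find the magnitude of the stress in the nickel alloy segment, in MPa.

If the supports were absent, the total length change would be Σ αᵢΔT Lᵢ = 25.5×10⁻⁶×119×725 + 12.6×10⁻⁶×119×525 + 18.4×10⁻⁶×119×290 = 3.622 mm.
The walls prevent any net length change, so an axial force P (same in every segment) develops. Compatibility: P · Σ Lᵢ/(AᵢEᵢ) = δ_free.
Σ Lᵢ/(AᵢEᵢ) = 725/(500×44×10³) + 525/(1450×201×10³) + 290/(1400×99×10³) = 3.685×10⁻⁵ mm/N.
Hence P = δ_free / Σ(L/AE) = 3.622/3.685×10⁻⁵ = 98.3 kN (tensile).
σ_{nickel alloy} = P / A = 98300 / 1450 = 67.79 MPa.

σ ≈ 67.8 MPa (tensile)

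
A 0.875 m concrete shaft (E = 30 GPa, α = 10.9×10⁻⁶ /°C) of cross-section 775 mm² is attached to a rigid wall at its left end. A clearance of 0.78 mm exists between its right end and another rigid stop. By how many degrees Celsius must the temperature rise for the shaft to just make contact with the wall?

ΔT ≈ 81.8 °C

The gap closes when αΔT L = 0.78 mm, since the shaft is still unstressed at that instant.
So ΔT = g/(αL) = 0.78/(10.9×10⁻⁶ × 875) = 81.78 °C.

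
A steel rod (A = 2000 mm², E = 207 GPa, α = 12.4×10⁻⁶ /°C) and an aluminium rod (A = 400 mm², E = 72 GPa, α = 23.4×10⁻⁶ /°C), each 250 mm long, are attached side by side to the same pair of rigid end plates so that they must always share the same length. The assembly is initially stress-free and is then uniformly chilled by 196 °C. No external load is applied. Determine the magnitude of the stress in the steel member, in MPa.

σ ≈ 29 MPa (compressive)

The aluminium has the larger α, so on cooling it would change length more than the steel if both were free. The rigid plates force a common final length, so the aluminium is put into tension and the steel into compression, with equal and opposite forces P (no external load).
Setting the final lengths equal and cancelling L: (α₁ − α₂)ΔT = P/(A₁E₁) + P/(A₂E₂).
|α₁ − α₂|·ΔT = 11×10⁻⁶ × 196 = 0.002156.
1/(A₁E₁) + 1/(A₂E₂) = 1/(2000×207×10³) + 1/(400×72×10³) = 3.714×10⁻⁸ N⁻¹.
So P = 0.002156 / 3.714×10⁻⁸ = 58.05 kN.
σ_{steel} = P/A₁ = 58050/2000 = 29.03 MPa, compressive.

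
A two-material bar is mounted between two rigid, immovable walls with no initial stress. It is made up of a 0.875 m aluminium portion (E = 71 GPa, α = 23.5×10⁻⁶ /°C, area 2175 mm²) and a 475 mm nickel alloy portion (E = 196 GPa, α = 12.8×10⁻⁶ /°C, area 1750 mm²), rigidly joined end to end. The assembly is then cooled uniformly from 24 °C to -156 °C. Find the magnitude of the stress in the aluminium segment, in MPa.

σ ≈ 313 MPa (tensile)

Free thermal contraction of the whole bar: Σ αᵢΔT Lᵢ = 23.5×10⁻⁶×180×875 + 12.8×10⁻⁶×180×475 = 4.796 mm.
The walls prevent any net length change, so an axial force P (same in every segment) develops. Compatibility: P · Σ Lᵢ/(AᵢEᵢ) = δ_free.
Σ Lᵢ/(AᵢEᵢ) = 875/(2175×71×10³) + 475/(1750×196×10³) = 7.051×10⁻⁶ mm/N.
So P = 4.796 / 7.051×10⁻⁶ = 680.1 kN, tensile.
σ_{aluminium} = P / A = 680100 / 2175 = 312.7 MPa.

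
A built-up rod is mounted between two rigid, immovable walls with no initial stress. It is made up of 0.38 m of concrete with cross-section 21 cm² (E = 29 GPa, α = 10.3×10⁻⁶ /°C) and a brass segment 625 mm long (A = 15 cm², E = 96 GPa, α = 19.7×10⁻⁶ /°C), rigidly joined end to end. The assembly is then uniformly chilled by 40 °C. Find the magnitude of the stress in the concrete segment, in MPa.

Free thermal contraction of the whole bar: Σ αᵢΔT Lᵢ = 10.3×10⁻⁶×40×380 + 19.7×10⁻⁶×40×625 = 0.6491 mm.
The rigid supports impose zero overall length change; the single axial force P common to all segments must satisfy P Σ Lᵢ/(AᵢEᵢ) = δ_free.
Σ Lᵢ/(AᵢEᵢ) = 380/(2100×29×10³) + 625/(1500×96×10³) = 1.058×10⁻⁵ mm/N.
Hence P = δ_free / Σ(L/AE) = 0.6491/1.058×10⁻⁵ = 61.35 kN (tensile).
σ_{concrete} = P / A = 61350 / 2100 = 29.21 MPa.

σ ≈ 29.2 MPa (tensile)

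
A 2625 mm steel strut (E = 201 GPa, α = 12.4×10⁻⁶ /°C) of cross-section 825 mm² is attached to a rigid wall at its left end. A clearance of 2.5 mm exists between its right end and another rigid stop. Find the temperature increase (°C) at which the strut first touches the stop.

ΔT ≈ 76.8 °C

The gap closes when αΔT L = 2.5 mm, since the strut is still unstressed at that instant.
So ΔT = g/(αL) = 2.5/(12.4×10⁻⁶ × 2625) = 76.8 °C.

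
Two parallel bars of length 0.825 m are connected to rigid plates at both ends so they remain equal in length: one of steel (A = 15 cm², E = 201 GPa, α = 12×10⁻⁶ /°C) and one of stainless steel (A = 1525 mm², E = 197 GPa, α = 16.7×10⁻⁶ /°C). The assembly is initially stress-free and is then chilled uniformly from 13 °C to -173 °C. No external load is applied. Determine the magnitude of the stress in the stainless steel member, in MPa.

Equilibrium of a rigid end plate with no external load gives equal and opposite internal forces ±P in the two members. Since α_{stainless steel} > α_{steel}, cooling drives the stainless steel into tension and the steel into compression.
Equating the net (thermal + elastic) strains gives |α₁ − α₂|·ΔT = P·[1/(A₁E₁) + 1/(A₂E₂)].
|α₁ − α₂|·ΔT = 4.7×10⁻⁶ × 186 = 0.0008742.
1/(A₁E₁) + 1/(A₂E₂) = 1/(1500×201×10³) + 1/(1525×197×10³) = 6.645×10⁻⁹ N⁻¹.
P = 0.0008742 / 6.645×10⁻⁹ = 131600 N = 131.6 kN.
σ_{stainless steel} = P/A₂ = 131600/1525 = 86.26 MPa, tensile.

σ ≈ 86.3 MPa (tensile)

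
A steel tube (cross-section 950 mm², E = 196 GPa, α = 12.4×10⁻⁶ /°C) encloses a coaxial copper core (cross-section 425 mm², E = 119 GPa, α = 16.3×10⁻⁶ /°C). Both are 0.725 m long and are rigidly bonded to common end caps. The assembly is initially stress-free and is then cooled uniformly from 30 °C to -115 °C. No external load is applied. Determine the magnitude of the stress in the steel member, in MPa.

σ ≈ 23.7 MPa (compressive)

Both members must finish at the same length. With the larger α, the copper tends to over-contract; the plates restrain it, putting the copper in tension and the steel in compression. With no external load the two internal forces are equal and opposite, magnitude P.
Equating the net (thermal + elastic) strains gives |α₁ − α₂|·ΔT = P·[1/(A₁E₁) + 1/(A₂E₂)].
|α₁ − α₂|·ΔT = 3.9×10⁻⁶ × 145 = 0.0005655.
1/(A₁E₁) + 1/(A₂E₂) = 1/(950×196×10³) + 1/(425×119×10³) = 2.514×10⁻⁸ N⁻¹.
P = 0.0005655 / 2.514×10⁻⁸ = 22490 N = 22.49 kN.
σ_{steel} = P/A₁ = 22490/950 = 23.67 MPa, compressive.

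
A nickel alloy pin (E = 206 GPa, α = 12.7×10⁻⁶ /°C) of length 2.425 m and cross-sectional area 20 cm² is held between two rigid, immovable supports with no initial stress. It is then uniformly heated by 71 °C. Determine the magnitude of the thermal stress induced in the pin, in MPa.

Because both ends are immovable the net strain is zero, and the suppressed thermal strain is αΔT = 12.7×10⁻⁶ × 71 = 901.7×10⁻⁶.
Hence σ = E·αΔT = 206×10³ × 901.7×10⁻⁶ = 185.8 MPa, compressive.

σ ≈ 186 MPa (compressive)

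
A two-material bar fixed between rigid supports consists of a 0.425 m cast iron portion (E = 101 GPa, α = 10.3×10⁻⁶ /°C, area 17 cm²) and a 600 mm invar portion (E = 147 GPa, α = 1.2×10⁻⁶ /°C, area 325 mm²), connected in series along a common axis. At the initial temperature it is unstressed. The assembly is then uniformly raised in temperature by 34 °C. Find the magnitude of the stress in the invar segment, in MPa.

σ ≈ 35.5 MPa (compressive)

Free thermal expansion of the whole bar: Σ αᵢΔT Lᵢ = 10.3×10⁻⁶×34×425 + 1.2×10⁻⁶×34×600 = 0.1733 mm.
The rigid supports impose zero overall length change; the single axial force P common to all segments must satisfy P Σ Lᵢ/(AᵢEᵢ) = δ_free.
The series flexibility is Σ Lᵢ/(AᵢEᵢ) = 425/(1700×101×10³) + 600/(325×147×10³) = 1.503×10⁻⁵ mm/N.
So P = 0.1733 / 1.503×10⁻⁵ = 11.53 kN, compressive.
σ_{invar} = P / A = 11530 / 325 = 35.47 MPa.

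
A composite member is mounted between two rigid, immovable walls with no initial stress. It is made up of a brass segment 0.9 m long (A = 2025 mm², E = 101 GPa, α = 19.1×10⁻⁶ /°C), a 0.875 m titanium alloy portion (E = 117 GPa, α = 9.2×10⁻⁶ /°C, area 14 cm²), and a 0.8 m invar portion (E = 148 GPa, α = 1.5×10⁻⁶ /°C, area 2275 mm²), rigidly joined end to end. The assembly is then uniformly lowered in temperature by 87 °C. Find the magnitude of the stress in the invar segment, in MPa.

Free thermal contraction of the whole bar: Σ αᵢΔT Lᵢ = 19.1×10⁻⁶×87×900 + 9.2×10⁻⁶×87×875 + 1.5×10⁻⁶×87×800 = 2.3 mm.
The walls prevent any net length change, so an axial force P (same in every segment) develops. Compatibility: P · Σ Lᵢ/(AᵢEᵢ) = δ_free.
The series flexibility is Σ Lᵢ/(AᵢEᵢ) = 900/(2025×101×10³) + 875/(1400×117×10³) + 800/(2275×148×10³) = 1.212×10⁻⁵ mm/N.
P = 2.3 / 1.212×10⁻⁵ = 189800 N = 189.8 kN, tensile.
σ_{invar} = P / A = 189800 / 2275 = 83.44 MPa.

σ ≈ 83.4 MPa (tensile)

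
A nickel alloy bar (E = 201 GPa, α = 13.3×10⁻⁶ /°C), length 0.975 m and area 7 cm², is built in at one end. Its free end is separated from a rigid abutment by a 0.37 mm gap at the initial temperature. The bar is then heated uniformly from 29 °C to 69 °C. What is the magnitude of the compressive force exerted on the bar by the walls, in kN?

P ≈ 21.5 kN

Free thermal elongation = αΔT L = 13.3×10⁻⁶ × 40 × 975 = 0.5187 mm.
This exceeds the 0.37 mm gap, so the wall pushes back. The portion of expansion that must be recovered elastically is δ_free − gap = 0.5187 − 0.37 = 0.1487 mm.
Compatibility: PL/(AE) = 0.1487 mm, so σ = P/A = E × (0.1487/975) = 30.66 MPa.
P = σA = 30.66 × 700 = 21.46 kN.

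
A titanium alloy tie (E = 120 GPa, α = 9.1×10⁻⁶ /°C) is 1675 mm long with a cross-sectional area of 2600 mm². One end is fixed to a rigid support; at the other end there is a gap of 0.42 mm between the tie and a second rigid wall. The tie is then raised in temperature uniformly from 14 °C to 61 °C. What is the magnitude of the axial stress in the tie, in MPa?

Free thermal elongation = αΔT L = 9.1×10⁻⁶ × 47 × 1675 = 0.7164 mm.
This exceeds the 0.42 mm gap, so the wall pushes back. The portion of expansion that must be recovered elastically is δ_free − gap = 0.7164 − 0.42 = 0.2964 mm.
Compatibility: PL/(AE) = 0.2964 mm, so σ = P/A = E × (0.2964/1675) = 21.23 MPa.

σ ≈ 21.2 MPa (compressive)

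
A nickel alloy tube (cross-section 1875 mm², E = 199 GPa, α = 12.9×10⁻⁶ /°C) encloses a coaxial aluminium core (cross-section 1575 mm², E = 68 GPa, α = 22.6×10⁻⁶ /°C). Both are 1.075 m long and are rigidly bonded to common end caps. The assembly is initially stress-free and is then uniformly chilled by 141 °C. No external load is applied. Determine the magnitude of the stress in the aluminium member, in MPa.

The aluminium has the larger α, so on cooling it would change length more than the nickel alloy if both were free. The rigid plates force a common final length, so the aluminium is put into tension and the nickel alloy into compression, with equal and opposite forces P (no external load).
Setting the final lengths equal and cancelling L: (α₁ − α₂)ΔT = P/(A₁E₁) + P/(A₂E₂).
|α₁ − α₂|·ΔT = 9.7×10⁻⁶ × 141 = 0.001368.
1/(A₁E₁) + 1/(A₂E₂) = 1/(1875×199×10³) + 1/(1575×68×10³) = 1.202×10⁻⁸ N⁻¹.
So P = 0.001368 / 1.202×10⁻⁸ = 113.8 kN.
σ_{aluminium} = P/A₂ = 113800/1575 = 72.26 MPa, tensile.

σ ≈ 72.3 MPa (tensile)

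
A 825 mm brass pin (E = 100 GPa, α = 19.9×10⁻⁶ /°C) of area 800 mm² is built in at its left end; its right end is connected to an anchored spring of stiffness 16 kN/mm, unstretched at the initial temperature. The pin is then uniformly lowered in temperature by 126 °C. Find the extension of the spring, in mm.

If the spring were absent the pin would shorten by αΔT L = 19.9×10⁻⁶ × 126 × 825 = 2.069 mm.
With a force P in the spring, the elastic change of the pin is PL/(AE) and that of the spring is P/k; compatibility requires their sum to equal δ_free.
So P = δ_free / [L/(AE) + 1/k] = 2.069 / [ 825/(800×100×10³) + 1/(16×10³) ].
P = 2.069 / 7.281×10⁻⁵ = 28410 N.
Spring extension = P/k = 28410/(16×10³) = 1.776 mm.

δ ≈ 1.78 mm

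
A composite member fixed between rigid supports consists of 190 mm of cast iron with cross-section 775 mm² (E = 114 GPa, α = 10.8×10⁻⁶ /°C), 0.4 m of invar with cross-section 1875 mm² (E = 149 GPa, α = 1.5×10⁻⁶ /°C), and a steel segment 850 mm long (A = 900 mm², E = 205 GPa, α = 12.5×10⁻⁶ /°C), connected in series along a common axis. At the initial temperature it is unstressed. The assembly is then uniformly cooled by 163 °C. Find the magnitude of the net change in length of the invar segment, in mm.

|ΔL| ≈ 0.281 mm

Free thermal contraction of the whole bar: Σ αᵢΔT Lᵢ = 10.8×10⁻⁶×163×190 + 1.5×10⁻⁶×163×400 + 12.5×10⁻⁶×163×850 = 2.164 mm.
The walls prevent any net length change, so an axial force P (same in every segment) develops. Compatibility: P · Σ Lᵢ/(AᵢEᵢ) = δ_free.
Σ Lᵢ/(AᵢEᵢ) = 190/(775×114×10³) + 400/(1875×149×10³) + 850/(900×205×10³) = 8.189×10⁻⁶ mm/N.
Hence P = δ_free / Σ(L/AE) = 2.164/8.189×10⁻⁶ = 264.3 kN (tensile).
For the invar segment, free thermal change = 1.5×10⁻⁶×163×400 = 0.0978 mm and elastic change from P = 264300×400/(1875×149×10³) = 0.3784 mm; these oppose, so the net change is 0.281 mm (segment lengthens).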